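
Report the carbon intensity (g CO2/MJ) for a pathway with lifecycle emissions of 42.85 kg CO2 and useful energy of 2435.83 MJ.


CI = CO2 * 1000 / E
= 42.85 * 1000 / 2435.83
= 17.5915 g CO2/MJ

17.5915 g CO2/MJ


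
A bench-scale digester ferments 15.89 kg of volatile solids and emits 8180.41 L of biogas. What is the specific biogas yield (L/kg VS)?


Y = V / VS
= 8180.41 / 15.89
= 514.8150 L/kg VS

514.8150 L/kg VS


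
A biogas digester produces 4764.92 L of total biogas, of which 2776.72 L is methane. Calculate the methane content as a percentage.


CH4% = V_CH4 / V_total * 100
= 2776.72 / 4764.92 * 100
= 58.2742%

58.2742%


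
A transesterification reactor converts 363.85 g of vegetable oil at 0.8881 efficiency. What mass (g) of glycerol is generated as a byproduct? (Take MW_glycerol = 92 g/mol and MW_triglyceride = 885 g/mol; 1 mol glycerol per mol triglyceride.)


glycerol = oil * conv * (92/885)
= 363.85 * 0.8881 * 92 / 885
= 33.5915 g

33.5915 g


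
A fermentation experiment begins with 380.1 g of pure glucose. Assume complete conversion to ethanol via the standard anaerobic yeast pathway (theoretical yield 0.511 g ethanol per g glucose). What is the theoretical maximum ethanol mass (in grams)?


Theoretical ethanol yield: m_EtOH = 0.511 * m_glucose
m_EtOH = 0.511 * 380.1 = 194.2311 g

194.2311 g


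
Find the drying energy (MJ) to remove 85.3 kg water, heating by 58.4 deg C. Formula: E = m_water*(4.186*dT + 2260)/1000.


E = m_water * (4.186 * dT + 2260) / 1000
= 85.3 * (4.186 * 58.4 + 2260) / 1000
= 213.6306 MJ

213.6306 MJ


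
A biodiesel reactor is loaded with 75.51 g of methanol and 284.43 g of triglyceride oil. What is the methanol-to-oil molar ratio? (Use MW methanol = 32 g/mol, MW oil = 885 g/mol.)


Molar ratio = n_MeOH / n_oil = (MeOH/32) / (oil/885) = (MeOH * 885) / (32 * oil)
= (75.51 * 885) / (32 * 284.43)
= 7.3421

7.3421


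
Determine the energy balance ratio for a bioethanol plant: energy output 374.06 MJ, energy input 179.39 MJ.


EROI = E_out / E_in
= 374.06 / 179.39
= 2.0852

2.0852


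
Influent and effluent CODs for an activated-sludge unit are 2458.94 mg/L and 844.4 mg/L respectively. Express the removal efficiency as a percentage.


eta = (COD_in - COD_out) / COD_in * 100
= (2458.94 - 844.4) / 2458.94 * 100
= 65.6600%

65.6600%


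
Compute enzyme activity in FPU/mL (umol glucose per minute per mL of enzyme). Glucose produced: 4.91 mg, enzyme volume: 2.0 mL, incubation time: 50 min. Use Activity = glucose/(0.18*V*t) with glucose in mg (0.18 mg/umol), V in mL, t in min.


Activity = glucose_mg / (0.18 mg/umol * V_mL * t_min)
= 4.91 / (0.18 * 2.0 * 50)
= 0.2728 FPU/mL

0.2728 FPU/mL


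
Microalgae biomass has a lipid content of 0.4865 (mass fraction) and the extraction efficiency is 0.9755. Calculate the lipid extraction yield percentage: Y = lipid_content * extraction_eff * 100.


Y = lipid_content * extraction_eff * 100
= 0.4865 * 0.9755 * 100
= 47.4581%

47.4581%


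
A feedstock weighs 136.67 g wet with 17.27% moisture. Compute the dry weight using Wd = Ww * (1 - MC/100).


Wd = Ww * (1 - MC/100)
= 136.67 * (1 - 17.27/100)
= 113.0671 g

113.0671 g


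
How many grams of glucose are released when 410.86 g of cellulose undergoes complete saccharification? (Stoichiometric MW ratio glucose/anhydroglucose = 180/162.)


glucose = cellulose * 180/162
= 410.86 * 180/162
= 456.5111 g

456.5111 g


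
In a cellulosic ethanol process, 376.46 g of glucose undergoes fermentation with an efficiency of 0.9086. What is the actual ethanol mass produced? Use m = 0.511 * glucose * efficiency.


Actual ethanol: m = 0.511 * 376.46 * 0.9086
m = 174.7883 g

174.7883 g


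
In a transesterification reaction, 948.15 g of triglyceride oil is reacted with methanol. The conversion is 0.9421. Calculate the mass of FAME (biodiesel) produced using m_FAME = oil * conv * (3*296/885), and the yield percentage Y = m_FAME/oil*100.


m_FAME = oil * conv * (3 * 296 / 885) = oil * conv * (888/885)
= 948.15 * 0.9421 * 888 / 885
= 896.2801 g
Y = m_FAME / oil * 100 = conv * (888/885) * 100
= 0.9421 * 888 / 885 * 100
= 94.53%

896.2801 g FAME; Y = 94.53%


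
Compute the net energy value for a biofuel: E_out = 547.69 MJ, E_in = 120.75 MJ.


NEV = E_out - E_in
= 547.69 - 120.75
= 426.9400 MJ

426.9400 MJ


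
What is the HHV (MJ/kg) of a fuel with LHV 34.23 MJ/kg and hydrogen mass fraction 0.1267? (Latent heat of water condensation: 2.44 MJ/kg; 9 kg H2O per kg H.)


HHV = LHV + H_frac * 9 * 2.44
= 34.23 + 0.1267 * 9 * 2.44
= 37.0123 MJ/kg

37.0123 MJ/kg


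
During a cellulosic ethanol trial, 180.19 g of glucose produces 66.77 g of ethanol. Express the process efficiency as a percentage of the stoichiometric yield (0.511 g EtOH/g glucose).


Fermentation efficiency = (actual / (0.511 * glucose)) * 100
= (66.77 / (0.511 * 180.19)) * 100
= 72.5153%

72.5153%


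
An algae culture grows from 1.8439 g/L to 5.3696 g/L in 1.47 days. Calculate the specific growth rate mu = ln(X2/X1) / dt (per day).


mu = ln(X2/X1) / dt
= ln(5.3696/1.8439) / 1.47
= 0.7271 per day

0.7271 per day


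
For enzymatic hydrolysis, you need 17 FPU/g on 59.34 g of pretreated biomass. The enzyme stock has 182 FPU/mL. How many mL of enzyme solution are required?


V = dosage * m_sub / activity
V = 17 * 59.34 / 182
V = 5.5427 mL

5.5427 mL


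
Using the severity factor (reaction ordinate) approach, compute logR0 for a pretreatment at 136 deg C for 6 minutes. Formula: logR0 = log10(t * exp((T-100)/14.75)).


logR0 = log10(t * exp((T - 100) / 14.75))
= log10(6 * exp((136 - 100) / 14.75))
= 1.8381

1.8381


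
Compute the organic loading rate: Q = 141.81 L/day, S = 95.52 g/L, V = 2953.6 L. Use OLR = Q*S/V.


OLR = Q * S / V
= 141.81 * 95.52 / 2953.6
= 4.5862 g/L/day

4.5862 g/L/day


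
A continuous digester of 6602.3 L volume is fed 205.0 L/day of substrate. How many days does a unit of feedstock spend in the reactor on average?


HRT = V / Q
= 6602.3 / 205.0
= 32.2063 days

32.2063 days


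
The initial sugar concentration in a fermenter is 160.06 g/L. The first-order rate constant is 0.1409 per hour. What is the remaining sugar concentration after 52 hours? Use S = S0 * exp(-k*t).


S = S0 * exp(-k * t)
S = 160.06 * exp(-0.1409 * 52)
S = 0.1053 g/L

0.1053 g/L


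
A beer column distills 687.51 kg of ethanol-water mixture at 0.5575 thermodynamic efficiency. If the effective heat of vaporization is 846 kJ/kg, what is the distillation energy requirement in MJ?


E = m * 846 / (eta * 1000)
= 687.51 * 846 / (0.5575 * 1000)
= 1043.2887 MJ

1043.2887 MJ


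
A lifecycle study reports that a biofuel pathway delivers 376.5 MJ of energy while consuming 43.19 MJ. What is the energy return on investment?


EROI = E_out / E_in
= 376.5 / 43.19
= 8.7173

8.7173


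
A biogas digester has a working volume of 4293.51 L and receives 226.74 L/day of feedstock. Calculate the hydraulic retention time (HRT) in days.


HRT = V / Q
= 4293.51 / 226.74
= 18.9358 days

18.9358 days


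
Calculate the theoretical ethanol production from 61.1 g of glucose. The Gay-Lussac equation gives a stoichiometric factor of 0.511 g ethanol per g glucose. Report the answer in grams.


Theoretical ethanol yield: m_EtOH = 0.511 * m_glucose
m_EtOH = 0.511 * 61.1 = 31.2221 g

31.2221 g


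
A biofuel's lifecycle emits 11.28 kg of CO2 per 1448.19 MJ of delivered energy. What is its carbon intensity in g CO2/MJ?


CI = CO2 * 1000 / E
= 11.28 * 1000 / 1448.19
= 7.7890 g CO2/MJ

7.7890 g CO2/MJ


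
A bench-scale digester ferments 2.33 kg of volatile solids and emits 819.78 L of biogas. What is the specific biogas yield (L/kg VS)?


Y = V / VS
= 819.78 / 2.33
= 351.8369 L/kg VS

351.8369 L/kg VS


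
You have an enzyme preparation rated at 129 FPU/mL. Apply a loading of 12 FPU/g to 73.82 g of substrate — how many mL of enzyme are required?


V = dosage * m_sub / activity
V = 12 * 73.82 / 129
V = 6.8670 mL

6.8670 mL


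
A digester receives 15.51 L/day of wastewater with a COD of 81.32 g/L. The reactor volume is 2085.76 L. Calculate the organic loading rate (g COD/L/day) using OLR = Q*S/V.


OLR = Q * S / V
= 15.51 * 81.32 / 2085.76
= 0.6047 g/L/day

0.6047 g/L/day


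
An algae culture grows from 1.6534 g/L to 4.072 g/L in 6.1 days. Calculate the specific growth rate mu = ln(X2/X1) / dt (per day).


mu = ln(X2/X1) / dt
= ln(4.072/1.6534) / 6.1
= 0.1478 per day

0.1478 per day


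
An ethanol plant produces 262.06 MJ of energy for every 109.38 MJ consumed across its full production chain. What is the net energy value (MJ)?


NEV = E_out - E_in
= 262.06 - 109.38
= 152.6800 MJ

152.6800 MJ


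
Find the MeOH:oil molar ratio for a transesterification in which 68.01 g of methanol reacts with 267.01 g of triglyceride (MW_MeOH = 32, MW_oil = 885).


Molar ratio = n_MeOH / n_oil = (MeOH/32) / (oil/885) = (MeOH * 885) / (32 * oil)
= (68.01 * 885) / (32 * 267.01)
= 7.0443

7.0443


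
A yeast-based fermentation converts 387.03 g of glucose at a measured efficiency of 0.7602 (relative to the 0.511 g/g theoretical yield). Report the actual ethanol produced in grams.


Actual ethanol: m = 0.511 * 387.03 * 0.7602
m = 150.3465 g

150.3465 g


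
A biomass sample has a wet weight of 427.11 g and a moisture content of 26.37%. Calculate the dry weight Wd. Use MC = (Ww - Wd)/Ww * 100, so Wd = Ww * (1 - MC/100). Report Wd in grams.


Wd = Ww * (1 - MC/100)
= 427.11 * (1 - 26.37/100)
= 314.4811 g

314.4811 g


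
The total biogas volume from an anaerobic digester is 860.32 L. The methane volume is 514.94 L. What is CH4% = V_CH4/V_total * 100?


CH4% = V_CH4 / V_total * 100
= 514.94 / 860.32 * 100
= 59.8545%

59.8545%


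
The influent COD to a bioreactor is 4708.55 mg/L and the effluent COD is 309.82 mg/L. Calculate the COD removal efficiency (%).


eta = (COD_in - COD_out) / COD_in * 100
= (4708.55 - 309.82) / 4708.55 * 100
= 93.4201%

93.4201%


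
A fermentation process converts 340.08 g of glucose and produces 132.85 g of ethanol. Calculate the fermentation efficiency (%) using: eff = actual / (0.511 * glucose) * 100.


Fermentation efficiency = (actual / (0.511 * glucose)) * 100
= (132.85 / (0.511 * 340.08)) * 100
= 76.4468%

76.4468%


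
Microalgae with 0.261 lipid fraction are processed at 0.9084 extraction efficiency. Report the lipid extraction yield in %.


Y = lipid_content * extraction_eff * 100
= 0.261 * 0.9084 * 100
= 23.7092%

23.7092%


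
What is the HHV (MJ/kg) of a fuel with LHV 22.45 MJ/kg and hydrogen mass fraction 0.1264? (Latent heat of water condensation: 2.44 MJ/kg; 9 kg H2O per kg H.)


HHV = LHV + H_frac * 9 * 2.44
= 22.45 + 0.1264 * 9 * 2.44
= 25.2257 MJ/kg

25.2257 MJ/kg


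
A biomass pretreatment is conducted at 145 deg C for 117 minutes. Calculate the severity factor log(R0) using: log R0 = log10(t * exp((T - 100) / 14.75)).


logR0 = log10(t * exp((T - 100) / 14.75))
= log10(117 * exp((145 - 100) / 14.75))
= 3.3932

3.3932


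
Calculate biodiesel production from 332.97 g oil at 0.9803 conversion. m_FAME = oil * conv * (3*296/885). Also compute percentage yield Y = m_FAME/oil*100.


m_FAME = oil * conv * (3 * 296 / 885) = oil * conv * (888/885)
= 332.97 * 0.9803 * 888 / 885
= 327.5170 g
Y = m_FAME / oil * 100 = conv * (888/885) * 100
= 0.9803 * 888 / 885 * 100
= 98.36%

327.5170 g FAME; Y = 98.36%


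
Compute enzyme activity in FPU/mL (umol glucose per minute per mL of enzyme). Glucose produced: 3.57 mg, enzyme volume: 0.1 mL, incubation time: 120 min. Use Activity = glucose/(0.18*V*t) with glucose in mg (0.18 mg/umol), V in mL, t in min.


Activity = glucose_mg / (0.18 mg/umol * V_mL * t_min)
= 3.57 / (0.18 * 0.1 * 120)
= 1.6528 FPU/mL

1.6528 FPU/mL


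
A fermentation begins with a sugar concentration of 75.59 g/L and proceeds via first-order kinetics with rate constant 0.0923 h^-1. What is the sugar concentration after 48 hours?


S = S0 * exp(-k * t)
S = 75.59 * exp(-0.0923 * 48)
S = 0.9003 g/L

0.9003 g/L


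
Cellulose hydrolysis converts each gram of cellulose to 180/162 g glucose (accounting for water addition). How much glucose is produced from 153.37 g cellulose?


glucose = cellulose * 180/162
= 153.37 * 180/162
= 170.4111 g

170.4111 g


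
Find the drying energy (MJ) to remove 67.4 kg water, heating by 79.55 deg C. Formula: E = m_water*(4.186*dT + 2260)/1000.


E = m_water * (4.186 * dT + 2260) / 1000
= 67.4 * (4.186 * 79.55 + 2260) / 1000
= 174.7680 MJ

174.7680 MJ


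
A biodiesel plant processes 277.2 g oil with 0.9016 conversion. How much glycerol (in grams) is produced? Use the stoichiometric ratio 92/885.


glycerol = oil * conv * (92/885)
= 277.2 * 0.9016 * 92 / 885
= 25.9808 g

25.9808 g


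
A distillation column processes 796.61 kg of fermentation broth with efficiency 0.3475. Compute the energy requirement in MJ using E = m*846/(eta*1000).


E = m * 846 / (eta * 1000)
= 796.61 * 846 / (0.3475 * 1000)
= 1939.3728 MJ

1939.3728 MJ


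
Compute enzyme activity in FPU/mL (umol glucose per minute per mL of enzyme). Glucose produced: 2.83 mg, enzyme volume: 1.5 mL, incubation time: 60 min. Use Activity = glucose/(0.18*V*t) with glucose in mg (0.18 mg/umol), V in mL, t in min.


Activity = glucose_mg / (0.18 mg/umol * V_mL * t_min)
= 2.83 / (0.18 * 1.5 * 60)
= 0.1747 FPU/mL

0.1747 FPU/mL


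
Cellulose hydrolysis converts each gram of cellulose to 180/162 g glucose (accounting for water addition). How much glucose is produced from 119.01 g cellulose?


glucose = cellulose * 180/162
= 119.01 * 180/162
= 132.2333 g

132.2333 g


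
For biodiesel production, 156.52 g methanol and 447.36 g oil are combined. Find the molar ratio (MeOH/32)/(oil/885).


Molar ratio = n_MeOH / n_oil = (MeOH/32) / (oil/885) = (MeOH * 885) / (32 * oil)
= (156.52 * 885) / (32 * 447.36)
= 9.6762

9.6762


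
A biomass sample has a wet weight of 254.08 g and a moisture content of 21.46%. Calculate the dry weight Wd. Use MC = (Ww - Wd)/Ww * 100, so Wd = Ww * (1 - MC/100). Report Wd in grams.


Wd = Ww * (1 - MC/100)
= 254.08 * (1 - 21.46/100)
= 199.5544 g

199.5544 g


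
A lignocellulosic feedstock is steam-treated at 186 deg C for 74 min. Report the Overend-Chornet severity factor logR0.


logR0 = log10(t * exp((T - 100) / 14.75))
= log10(74 * exp((186 - 100) / 14.75))
= 4.4014

4.4014


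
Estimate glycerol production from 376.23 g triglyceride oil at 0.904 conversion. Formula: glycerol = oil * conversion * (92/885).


glycerol = oil * conv * (92/885)
= 376.23 * 0.904 * 92 / 885
= 35.3563 g

35.3563 g


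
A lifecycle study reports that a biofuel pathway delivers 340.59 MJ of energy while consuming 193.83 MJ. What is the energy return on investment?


EROI = E_out / E_in
= 340.59 / 193.83
= 1.7572

1.7572


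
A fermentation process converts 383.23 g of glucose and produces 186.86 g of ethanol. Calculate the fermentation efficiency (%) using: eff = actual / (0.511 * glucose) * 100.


Fermentation efficiency = (actual / (0.511 * glucose)) * 100
= (186.86 / (0.511 * 383.23)) * 100
= 95.4192%

95.4192%


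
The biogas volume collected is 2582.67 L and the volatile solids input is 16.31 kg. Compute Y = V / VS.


Y = V / VS
= 2582.67 / 16.31
= 158.3489 L/kg VS

158.3489 L/kg VS


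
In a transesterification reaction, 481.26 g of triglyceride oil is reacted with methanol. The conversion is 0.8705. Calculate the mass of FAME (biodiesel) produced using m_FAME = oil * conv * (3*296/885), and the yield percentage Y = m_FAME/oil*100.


m_FAME = oil * conv * (3 * 296 / 885) = oil * conv * (888/885)
= 481.26 * 0.8705 * 888 / 885
= 420.3570 g
Y = m_FAME / oil * 100 = conv * (888/885) * 100
= 0.8705 * 888 / 885 * 100
= 87.35%

420.3570 g FAME; Y = 87.35%


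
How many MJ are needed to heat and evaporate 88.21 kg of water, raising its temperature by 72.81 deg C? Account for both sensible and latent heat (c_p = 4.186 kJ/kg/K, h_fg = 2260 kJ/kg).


E = m_water * (4.186 * dT + 2260) / 1000
= 88.21 * (4.186 * 72.81 + 2260) / 1000
= 226.2395 MJ

226.2395 MJ


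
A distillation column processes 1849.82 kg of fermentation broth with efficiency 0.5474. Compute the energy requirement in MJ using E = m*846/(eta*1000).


E = m * 846 / (eta * 1000)
= 1849.82 * 846 / (0.5474 * 1000)
= 2858.8742 MJ

2858.8742 MJ


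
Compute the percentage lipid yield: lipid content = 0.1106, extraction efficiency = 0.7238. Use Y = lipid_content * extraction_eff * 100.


Y = lipid_content * extraction_eff * 100
= 0.1106 * 0.7238 * 100
= 8.0052%

8.0052%


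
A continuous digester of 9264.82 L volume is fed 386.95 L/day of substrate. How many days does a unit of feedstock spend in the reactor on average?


HRT = V / Q
= 9264.82 / 386.95
= 23.9432 days

23.9432 days


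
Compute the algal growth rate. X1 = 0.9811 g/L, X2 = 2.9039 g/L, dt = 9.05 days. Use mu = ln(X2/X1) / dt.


mu = ln(X2/X1) / dt
= ln(2.9039/0.9811) / 9.05
= 0.1199 per day

0.1199 per day


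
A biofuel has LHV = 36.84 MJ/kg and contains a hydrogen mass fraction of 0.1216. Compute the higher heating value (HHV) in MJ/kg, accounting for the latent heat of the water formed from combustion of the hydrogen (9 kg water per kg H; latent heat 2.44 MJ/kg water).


HHV = LHV + H_frac * 9 * 2.44
= 36.84 + 0.1216 * 9 * 2.44
= 39.5103 MJ/kg

39.5103 MJ/kg


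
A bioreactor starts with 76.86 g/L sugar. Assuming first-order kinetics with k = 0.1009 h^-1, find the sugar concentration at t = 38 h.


S = S0 * exp(-k * t)
S = 76.86 * exp(-0.1009 * 38)
S = 1.6616 g/L

1.6616 g/L


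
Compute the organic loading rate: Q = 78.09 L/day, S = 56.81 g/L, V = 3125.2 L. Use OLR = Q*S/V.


OLR = Q * S / V
= 78.09 * 56.81 / 3125.2
= 1.4195 g/L/day

1.4195 g/L/day


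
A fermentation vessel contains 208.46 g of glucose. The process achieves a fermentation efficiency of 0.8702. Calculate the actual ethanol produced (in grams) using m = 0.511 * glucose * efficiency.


Actual ethanol: m = 0.511 * 208.46 * 0.8702
m = 92.6964 g

92.6964 g


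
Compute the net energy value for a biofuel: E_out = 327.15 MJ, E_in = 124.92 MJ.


NEV = E_out - E_in
= 327.15 - 124.92
= 202.2300 MJ

202.2300 MJ


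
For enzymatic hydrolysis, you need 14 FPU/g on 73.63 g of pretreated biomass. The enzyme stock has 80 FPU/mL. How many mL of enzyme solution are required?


V = dosage * m_sub / activity
V = 14 * 73.63 / 80
V = 12.8852 mL

12.8852 mL


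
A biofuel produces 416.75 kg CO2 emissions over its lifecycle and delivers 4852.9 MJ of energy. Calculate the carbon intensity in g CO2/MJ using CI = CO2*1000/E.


CI = CO2 * 1000 / E
= 416.75 * 1000 / 4852.9
= 85.8765 g CO2/MJ

85.8765 g CO2/MJ


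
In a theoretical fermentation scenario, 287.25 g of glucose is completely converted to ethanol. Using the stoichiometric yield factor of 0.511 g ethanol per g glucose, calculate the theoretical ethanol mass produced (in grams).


Theoretical ethanol yield: m_EtOH = 0.511 * m_glucose
m_EtOH = 0.511 * 287.25 = 146.7848 g

146.7848 g


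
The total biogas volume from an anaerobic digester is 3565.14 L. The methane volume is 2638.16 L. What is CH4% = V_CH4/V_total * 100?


CH4% = V_CH4 / V_total * 100
= 2638.16 / 3565.14 * 100
= 73.9988%

73.9988%


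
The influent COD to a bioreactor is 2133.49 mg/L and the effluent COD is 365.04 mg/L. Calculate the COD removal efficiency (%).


eta = (COD_in - COD_out) / COD_in * 100
= (2133.49 - 365.04) / 2133.49 * 100
= 82.8900%

82.8900%


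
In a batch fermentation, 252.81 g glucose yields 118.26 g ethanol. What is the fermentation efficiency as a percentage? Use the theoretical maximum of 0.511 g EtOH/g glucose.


Fermentation efficiency = (actual / (0.511 * glucose)) * 100
= (118.26 / (0.511 * 252.81)) * 100
= 91.5425%

91.5425%


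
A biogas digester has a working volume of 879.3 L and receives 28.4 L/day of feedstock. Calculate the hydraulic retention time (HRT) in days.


HRT = V / Q
= 879.3 / 28.4
= 30.9613 days

30.9613 days


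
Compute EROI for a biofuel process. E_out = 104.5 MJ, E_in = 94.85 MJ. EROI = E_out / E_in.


EROI = E_out / E_in
= 104.5 / 94.85
= 1.1017

1.1017


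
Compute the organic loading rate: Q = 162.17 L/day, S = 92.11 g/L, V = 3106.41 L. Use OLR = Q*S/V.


OLR = Q * S / V
= 162.17 * 92.11 / 3106.41
= 4.8086 g/L/day

4.8086 g/L/day


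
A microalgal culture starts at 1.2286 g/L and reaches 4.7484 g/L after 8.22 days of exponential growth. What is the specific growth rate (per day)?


mu = ln(X2/X1) / dt
= ln(4.7484/1.2286) / 8.22
= 0.1645 per day

0.1645 per day


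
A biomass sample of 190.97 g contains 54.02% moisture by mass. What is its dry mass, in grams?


Wd = Ww * (1 - MC/100)
= 190.97 * (1 - 54.02/100)
= 87.8080 g

87.8080 g


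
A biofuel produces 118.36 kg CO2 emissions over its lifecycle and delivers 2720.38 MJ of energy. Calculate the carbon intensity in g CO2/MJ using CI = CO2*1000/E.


CI = CO2 * 1000 / E
= 118.36 * 1000 / 2720.38
= 43.5086 g CO2/MJ

43.5086 g CO2/MJ


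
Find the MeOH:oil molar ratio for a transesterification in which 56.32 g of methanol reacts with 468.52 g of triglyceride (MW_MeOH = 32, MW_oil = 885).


Molar ratio = n_MeOH / n_oil = (MeOH/32) / (oil/885) = (MeOH * 885) / (32 * oil)
= (56.32 * 885) / (32 * 468.52)
= 3.3245

3.3245


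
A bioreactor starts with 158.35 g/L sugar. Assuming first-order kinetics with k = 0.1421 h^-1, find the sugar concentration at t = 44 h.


S = S0 * exp(-k * t)
S = 158.35 * exp(-0.1421 * 44)
S = 0.3050 g/L

0.3050 g/L


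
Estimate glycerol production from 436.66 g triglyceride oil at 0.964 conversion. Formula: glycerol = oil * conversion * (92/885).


glycerol = oil * conv * (92/885)
= 436.66 * 0.964 * 92 / 885
= 43.7588 g

43.7588 g


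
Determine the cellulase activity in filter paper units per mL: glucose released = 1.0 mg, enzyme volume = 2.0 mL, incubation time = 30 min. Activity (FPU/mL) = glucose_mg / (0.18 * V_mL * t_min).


Activity = glucose_mg / (0.18 mg/umol * V_mL * t_min)
= 1.0 / (0.18 * 2.0 * 30)
= 0.0926 FPU/mL

0.0926 FPU/mL


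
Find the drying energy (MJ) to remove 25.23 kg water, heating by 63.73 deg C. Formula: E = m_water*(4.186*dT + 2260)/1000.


E = m_water * (4.186 * dT + 2260) / 1000
= 25.23 * (4.186 * 63.73 + 2260) / 1000
= 63.7505 MJ

63.7505 MJ


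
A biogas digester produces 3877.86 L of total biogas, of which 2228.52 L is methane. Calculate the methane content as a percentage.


CH4% = V_CH4 / V_total * 100
= 2228.52 / 3877.86 * 100
= 57.4678%

57.4678%


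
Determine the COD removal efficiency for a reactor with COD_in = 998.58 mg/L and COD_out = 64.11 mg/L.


eta = (COD_in - COD_out) / COD_in * 100
= (998.58 - 64.11) / 998.58 * 100
= 93.5799%

93.5799%


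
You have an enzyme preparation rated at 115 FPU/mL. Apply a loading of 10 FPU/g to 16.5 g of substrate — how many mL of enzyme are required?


V = dosage * m_sub / activity
V = 10 * 16.5 / 115
V = 1.4348 mL

1.4348 mL


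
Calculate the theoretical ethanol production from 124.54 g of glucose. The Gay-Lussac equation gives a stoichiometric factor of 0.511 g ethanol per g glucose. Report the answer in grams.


Theoretical ethanol yield: m_EtOH = 0.511 * m_glucose
m_EtOH = 0.511 * 124.54 = 63.6399 g

63.6399 g


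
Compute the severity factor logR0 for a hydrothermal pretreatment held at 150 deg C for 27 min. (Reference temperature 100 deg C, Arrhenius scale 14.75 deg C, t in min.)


logR0 = log10(t * exp((T - 100) / 14.75))
= log10(27 * exp((150 - 100) / 14.75))
= 2.9035

2.9035


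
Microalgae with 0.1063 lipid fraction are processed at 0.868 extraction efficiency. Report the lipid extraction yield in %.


Y = lipid_content * extraction_eff * 100
= 0.1063 * 0.868 * 100
= 9.2268%

9.2268%


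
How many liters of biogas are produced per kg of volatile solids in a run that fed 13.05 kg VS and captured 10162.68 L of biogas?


Y = V / VS
= 10162.68 / 13.05
= 778.7494 L/kg VS

778.7494 L/kg VS


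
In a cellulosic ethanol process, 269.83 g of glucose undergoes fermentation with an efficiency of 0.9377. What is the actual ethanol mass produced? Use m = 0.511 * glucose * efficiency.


Actual ethanol: m = 0.511 * 269.83 * 0.9377
m = 129.2930 g

129.2930 g


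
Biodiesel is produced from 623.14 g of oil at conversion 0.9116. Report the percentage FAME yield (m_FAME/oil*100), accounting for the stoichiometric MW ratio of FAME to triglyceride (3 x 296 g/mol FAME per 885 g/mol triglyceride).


m_FAME = oil * conv * (3 * 296 / 885) = oil * conv * (888/885)
= 623.14 * 0.9116 * 888 / 885
= 569.9800 g
Y = m_FAME / oil * 100 = conv * (888/885) * 100
= 0.9116 * 888 / 885 * 100
= 91.47%

91.47%


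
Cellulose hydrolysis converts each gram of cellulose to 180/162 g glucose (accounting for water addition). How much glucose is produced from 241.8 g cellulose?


glucose = cellulose * 180/162
= 241.8 * 180/162
= 268.6667 g

268.6667 g


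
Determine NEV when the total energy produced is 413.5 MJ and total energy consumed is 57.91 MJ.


NEV = E_out - E_in
= 413.5 - 57.91
= 355.5900 MJ

355.5900 MJ


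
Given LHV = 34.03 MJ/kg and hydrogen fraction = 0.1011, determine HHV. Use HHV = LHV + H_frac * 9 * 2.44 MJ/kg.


HHV = LHV + H_frac * 9 * 2.44
= 34.03 + 0.1011 * 9 * 2.44
= 36.2502 MJ/kg

36.2502 MJ/kg


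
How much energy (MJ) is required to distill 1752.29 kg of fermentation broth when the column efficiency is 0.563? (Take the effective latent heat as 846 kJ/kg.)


E = m * 846 / (eta * 1000)
= 1752.29 * 846 / (0.563 * 1000)
= 2633.1036 MJ

2633.1036 MJ


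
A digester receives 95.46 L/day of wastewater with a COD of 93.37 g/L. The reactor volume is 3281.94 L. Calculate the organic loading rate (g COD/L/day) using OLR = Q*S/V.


OLR = Q * S / V
= 95.46 * 93.37 / 3281.94
= 2.7158 g/L/day

2.7158 g/L/day


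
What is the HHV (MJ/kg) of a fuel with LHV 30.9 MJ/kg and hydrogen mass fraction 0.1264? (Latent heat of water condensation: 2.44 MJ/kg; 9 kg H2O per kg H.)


HHV = LHV + H_frac * 9 * 2.44
= 30.9 + 0.1264 * 9 * 2.44
= 33.6757 MJ/kg

33.6757 MJ/kg


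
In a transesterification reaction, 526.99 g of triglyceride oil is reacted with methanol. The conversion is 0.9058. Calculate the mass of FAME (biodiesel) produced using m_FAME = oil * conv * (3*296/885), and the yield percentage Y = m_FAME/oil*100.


m_FAME = oil * conv * (3 * 296 / 885) = oil * conv * (888/885)
= 526.99 * 0.9058 * 888 / 885
= 478.9657 g
Y = m_FAME / oil * 100 = conv * (888/885) * 100
= 0.9058 * 888 / 885 * 100
= 90.89%

478.9657 g FAME; Y = 90.89%


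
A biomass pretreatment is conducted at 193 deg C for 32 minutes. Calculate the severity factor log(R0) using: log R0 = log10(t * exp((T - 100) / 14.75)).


logR0 = log10(t * exp((T - 100) / 14.75))
= log10(32 * exp((193 - 100) / 14.75))
= 4.2434

4.2434


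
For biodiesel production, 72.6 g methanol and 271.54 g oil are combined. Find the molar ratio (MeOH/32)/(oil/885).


Molar ratio = n_MeOH / n_oil = (MeOH/32) / (oil/885) = (MeOH * 885) / (32 * oil)
= (72.6 * 885) / (32 * 271.54)
= 7.3943

7.3943


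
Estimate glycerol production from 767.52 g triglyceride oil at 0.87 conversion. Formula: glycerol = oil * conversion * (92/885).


glycerol = oil * conv * (92/885)
= 767.52 * 0.87 * 92 / 885
= 69.4150 g

69.4150 g


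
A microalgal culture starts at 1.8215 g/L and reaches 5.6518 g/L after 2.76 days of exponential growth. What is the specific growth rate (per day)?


mu = ln(X2/X1) / dt
= ln(5.6518/1.8215) / 2.76
= 0.4103 per day

0.4103 per day


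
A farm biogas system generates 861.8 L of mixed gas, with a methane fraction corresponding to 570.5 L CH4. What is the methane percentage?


CH4% = V_CH4 / V_total * 100
= 570.5 / 861.8 * 100
= 66.1987%

66.1987%


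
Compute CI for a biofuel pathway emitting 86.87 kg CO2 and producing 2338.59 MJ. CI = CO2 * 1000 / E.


CI = CO2 * 1000 / E
= 86.87 * 1000 / 2338.59
= 37.1463 g CO2/MJ

37.1463 g CO2/MJ


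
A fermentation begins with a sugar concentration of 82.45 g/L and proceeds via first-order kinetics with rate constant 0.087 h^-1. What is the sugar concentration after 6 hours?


S = S0 * exp(-k * t)
S = 82.45 * exp(-0.087 * 6)
S = 48.9203 g/L

48.9203 g/L


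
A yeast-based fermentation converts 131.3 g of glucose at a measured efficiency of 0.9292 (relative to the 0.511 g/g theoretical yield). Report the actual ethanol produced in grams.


Actual ethanol: m = 0.511 * 131.3 * 0.9292
m = 62.3440 g

62.3440 g


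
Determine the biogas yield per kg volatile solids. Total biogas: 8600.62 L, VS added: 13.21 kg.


Y = V / VS
= 8600.62 / 13.21
= 651.0689 L/kg VS

651.0689 L/kg VS


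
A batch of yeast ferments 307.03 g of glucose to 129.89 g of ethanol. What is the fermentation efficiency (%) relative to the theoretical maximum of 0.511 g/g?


Fermentation efficiency = (actual / (0.511 * glucose)) * 100
= (129.89 / (0.511 * 307.03)) * 100
= 82.7893%

82.7893%


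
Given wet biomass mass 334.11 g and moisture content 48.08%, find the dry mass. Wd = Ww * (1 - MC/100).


Wd = Ww * (1 - MC/100)
= 334.11 * (1 - 48.08/100)
= 173.4699 g

173.4699 g


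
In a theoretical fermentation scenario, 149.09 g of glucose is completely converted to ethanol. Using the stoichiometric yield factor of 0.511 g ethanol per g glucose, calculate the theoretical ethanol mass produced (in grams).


Theoretical ethanol yield: m_EtOH = 0.511 * m_glucose
m_EtOH = 0.511 * 149.09 = 76.1850 g

76.1850 g


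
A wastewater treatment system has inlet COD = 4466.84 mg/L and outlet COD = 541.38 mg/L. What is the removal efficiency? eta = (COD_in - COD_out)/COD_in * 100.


eta = (COD_in - COD_out) / COD_in * 100
= (4466.84 - 541.38) / 4466.84 * 100
= 87.8800%

87.8800%


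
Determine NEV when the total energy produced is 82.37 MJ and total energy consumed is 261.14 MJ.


NEV = E_out - E_in
= 82.37 - 261.14
= -178.7700 MJ

-178.7700 MJ


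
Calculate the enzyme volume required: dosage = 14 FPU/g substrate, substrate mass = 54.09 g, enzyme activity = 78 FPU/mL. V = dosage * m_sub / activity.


V = dosage * m_sub / activity
V = 14 * 54.09 / 78
V = 9.7085 mL

9.7085 mL


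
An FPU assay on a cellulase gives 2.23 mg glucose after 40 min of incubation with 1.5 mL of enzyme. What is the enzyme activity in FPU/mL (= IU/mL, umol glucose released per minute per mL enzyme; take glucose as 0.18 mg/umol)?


Activity = glucose_mg / (0.18 mg/umol * V_mL * t_min)
= 2.23 / (0.18 * 1.5 * 40)
= 0.2065 FPU/mL

0.2065 FPU/mL


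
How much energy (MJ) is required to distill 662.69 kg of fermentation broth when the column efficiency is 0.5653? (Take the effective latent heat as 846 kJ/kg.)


E = m * 846 / (eta * 1000)
= 662.69 * 846 / (0.5653 * 1000)
= 991.7491 MJ

991.7491 MJ


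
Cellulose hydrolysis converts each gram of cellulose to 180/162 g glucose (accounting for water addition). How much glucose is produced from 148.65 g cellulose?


glucose = cellulose * 180/162
= 148.65 * 180/162
= 165.1667 g

165.1667 g


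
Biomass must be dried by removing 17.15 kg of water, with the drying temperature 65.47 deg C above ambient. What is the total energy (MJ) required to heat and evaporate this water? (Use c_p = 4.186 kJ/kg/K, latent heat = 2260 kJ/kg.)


E = m_water * (4.186 * dT + 2260) / 1000
= 17.15 * (4.186 * 65.47 + 2260) / 1000
= 43.4591 MJ

43.4591 MJ


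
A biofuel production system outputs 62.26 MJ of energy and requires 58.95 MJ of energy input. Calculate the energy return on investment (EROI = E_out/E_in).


EROI = E_out / E_in
= 62.26 / 58.95
= 1.0561

1.0561


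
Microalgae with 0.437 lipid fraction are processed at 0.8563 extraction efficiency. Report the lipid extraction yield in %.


Y = lipid_content * extraction_eff * 100
= 0.437 * 0.8563 * 100
= 37.4203%

37.4203%


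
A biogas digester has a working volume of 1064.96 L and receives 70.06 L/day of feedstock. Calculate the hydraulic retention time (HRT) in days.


HRT = V / Q
= 1064.96 / 70.06
= 15.2007 days

15.2007 days


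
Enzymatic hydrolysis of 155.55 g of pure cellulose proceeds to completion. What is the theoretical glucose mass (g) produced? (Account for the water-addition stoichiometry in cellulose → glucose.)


glucose = cellulose * 180/162
= 155.55 * 180/162
= 172.8333 g

172.8333 g


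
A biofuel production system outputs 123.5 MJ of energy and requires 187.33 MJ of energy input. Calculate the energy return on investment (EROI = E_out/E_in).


EROI = E_out / E_in
= 123.5 / 187.33
= 0.6593

0.6593


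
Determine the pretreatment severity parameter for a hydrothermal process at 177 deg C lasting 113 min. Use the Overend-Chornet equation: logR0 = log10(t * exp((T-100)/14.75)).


logR0 = log10(t * exp((T - 100) / 14.75))
= log10(113 * exp((177 - 100) / 14.75))
= 4.3202

4.3202


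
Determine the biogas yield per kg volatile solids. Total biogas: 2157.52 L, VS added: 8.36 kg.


Y = V / VS
= 2157.52 / 8.36
= 258.0766 L/kg VS

258.0766 L/kg VS


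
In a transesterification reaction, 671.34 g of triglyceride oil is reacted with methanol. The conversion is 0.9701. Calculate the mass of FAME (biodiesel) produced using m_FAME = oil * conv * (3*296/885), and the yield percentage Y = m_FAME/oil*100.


m_FAME = oil * conv * (3 * 296 / 885) = oil * conv * (888/885)
= 671.34 * 0.9701 * 888 / 885
= 653.4746 g
Y = m_FAME / oil * 100 = conv * (888/885) * 100
= 0.9701 * 888 / 885 * 100
= 97.34%

653.4746 g FAME; Y = 97.34%


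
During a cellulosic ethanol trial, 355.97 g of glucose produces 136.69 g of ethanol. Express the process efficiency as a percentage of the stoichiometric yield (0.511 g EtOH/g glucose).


Fermentation efficiency = (actual / (0.511 * glucose)) * 100
= (136.69 / (0.511 * 355.97)) * 100
= 75.1454%

75.1454%


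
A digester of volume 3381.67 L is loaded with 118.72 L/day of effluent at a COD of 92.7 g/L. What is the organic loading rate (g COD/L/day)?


OLR = Q * S / V
= 118.72 * 92.7 / 3381.67
= 3.2544 g/L/day

3.2544 g/L/day


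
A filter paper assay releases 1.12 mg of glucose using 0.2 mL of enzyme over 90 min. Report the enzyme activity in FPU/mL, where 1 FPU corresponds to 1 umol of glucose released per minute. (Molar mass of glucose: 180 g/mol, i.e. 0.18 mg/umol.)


Activity = glucose_mg / (0.18 mg/umol * V_mL * t_min)
= 1.12 / (0.18 * 0.2 * 90)
= 0.3457 FPU/mL

0.3457 FPU/mL


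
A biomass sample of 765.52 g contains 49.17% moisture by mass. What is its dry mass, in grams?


Wd = Ww * (1 - MC/100)
= 765.52 * (1 - 49.17/100)
= 389.1138 g

389.1138 g


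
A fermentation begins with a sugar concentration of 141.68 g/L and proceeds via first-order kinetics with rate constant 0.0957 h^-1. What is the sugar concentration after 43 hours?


S = S0 * exp(-k * t)
S = 141.68 * exp(-0.0957 * 43)
S = 2.3128 g/L

2.3128 g/L


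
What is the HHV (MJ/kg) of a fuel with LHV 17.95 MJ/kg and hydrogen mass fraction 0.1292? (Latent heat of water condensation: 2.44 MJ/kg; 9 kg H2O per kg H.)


HHV = LHV + H_frac * 9 * 2.44
= 17.95 + 0.1292 * 9 * 2.44
= 20.7872 MJ/kg

20.7872 MJ/kg


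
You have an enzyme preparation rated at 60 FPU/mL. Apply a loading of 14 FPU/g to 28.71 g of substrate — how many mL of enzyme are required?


V = dosage * m_sub / activity
V = 14 * 28.71 / 60
V = 6.6990 mL

6.6990 mL


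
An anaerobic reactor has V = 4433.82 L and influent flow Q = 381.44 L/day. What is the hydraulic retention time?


HRT = V / Q
= 4433.82 / 381.44
= 11.6239 days

11.6239 days


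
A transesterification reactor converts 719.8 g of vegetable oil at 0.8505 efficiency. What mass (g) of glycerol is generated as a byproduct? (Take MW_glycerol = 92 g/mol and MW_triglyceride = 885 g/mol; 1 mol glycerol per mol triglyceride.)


glycerol = oil * conv * (92/885)
= 719.8 * 0.8505 * 92 / 885
= 63.6401 g

63.6401 g


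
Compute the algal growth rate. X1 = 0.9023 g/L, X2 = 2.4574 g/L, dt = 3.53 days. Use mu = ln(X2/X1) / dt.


mu = ln(X2/X1) / dt
= ln(2.4574/0.9023) / 3.53
= 0.2838 per day

0.2838 per day


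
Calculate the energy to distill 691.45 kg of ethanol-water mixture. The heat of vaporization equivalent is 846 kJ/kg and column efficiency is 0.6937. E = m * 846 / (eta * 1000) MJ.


E = m * 846 / (eta * 1000)
= 691.45 * 846 / (0.6937 * 1000)
= 843.2560 MJ

843.2560 MJ


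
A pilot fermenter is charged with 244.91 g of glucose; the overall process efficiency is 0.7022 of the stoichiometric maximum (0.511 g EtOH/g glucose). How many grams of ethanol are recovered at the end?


Actual ethanol: m = 0.511 * 244.91 * 0.7022
m = 87.8796 g

87.8796 g


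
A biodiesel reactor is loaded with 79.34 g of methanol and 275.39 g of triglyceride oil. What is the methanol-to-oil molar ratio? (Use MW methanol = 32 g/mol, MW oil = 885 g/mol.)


Molar ratio = n_MeOH / n_oil = (MeOH/32) / (oil/885) = (MeOH * 885) / (32 * oil)
= (79.34 * 885) / (32 * 275.39)
= 7.9678

7.9678


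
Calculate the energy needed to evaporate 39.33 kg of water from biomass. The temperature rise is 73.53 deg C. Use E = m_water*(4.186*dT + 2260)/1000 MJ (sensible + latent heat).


E = m_water * (4.186 * dT + 2260) / 1000
= 39.33 * (4.186 * 73.53 + 2260) / 1000
= 100.9914 MJ

100.9914 MJ


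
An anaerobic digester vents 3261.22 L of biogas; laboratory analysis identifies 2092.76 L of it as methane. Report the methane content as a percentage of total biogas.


CH4% = V_CH4 / V_total * 100
= 2092.76 / 3261.22 * 100
= 64.1711%

64.1711%


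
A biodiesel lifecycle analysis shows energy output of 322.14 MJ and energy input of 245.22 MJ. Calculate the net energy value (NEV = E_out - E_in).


NEV = E_out - E_in
= 322.14 - 245.22
= 76.9200 MJ

76.9200 MJ


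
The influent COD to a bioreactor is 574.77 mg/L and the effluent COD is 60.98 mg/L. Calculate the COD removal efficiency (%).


eta = (COD_in - COD_out) / COD_in * 100
= (574.77 - 60.98) / 574.77 * 100
= 89.3905%

89.3905%


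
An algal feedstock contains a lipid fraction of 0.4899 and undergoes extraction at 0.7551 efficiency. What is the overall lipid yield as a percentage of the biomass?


Y = lipid_content * extraction_eff * 100
= 0.4899 * 0.7551 * 100
= 36.9923%

36.9923%


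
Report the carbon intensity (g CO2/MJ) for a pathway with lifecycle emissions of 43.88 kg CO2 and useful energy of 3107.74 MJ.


CI = CO2 * 1000 / E
= 43.88 * 1000 / 3107.74
= 14.1196 g CO2/MJ

14.1196 g CO2/MJ


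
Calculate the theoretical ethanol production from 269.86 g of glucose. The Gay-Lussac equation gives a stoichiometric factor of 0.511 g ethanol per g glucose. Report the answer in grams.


Theoretical ethanol yield: m_EtOH = 0.511 * m_glucose
m_EtOH = 0.511 * 269.86 = 137.8985 g

137.8985 g


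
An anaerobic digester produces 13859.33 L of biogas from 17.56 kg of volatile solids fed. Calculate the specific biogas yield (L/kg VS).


Y = V / VS
= 13859.33 / 17.56
= 789.2557 L/kg VS

789.2557 L/kg VS


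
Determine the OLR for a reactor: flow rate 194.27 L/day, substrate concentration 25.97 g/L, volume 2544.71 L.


OLR = Q * S / V
= 194.27 * 25.97 / 2544.71
= 1.9826 g/L/day

1.9826 g/L/day


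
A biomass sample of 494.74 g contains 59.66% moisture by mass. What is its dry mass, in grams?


Wd = Ww * (1 - MC/100)
= 494.74 * (1 - 59.66/100)
= 199.5781 g

199.5781 g


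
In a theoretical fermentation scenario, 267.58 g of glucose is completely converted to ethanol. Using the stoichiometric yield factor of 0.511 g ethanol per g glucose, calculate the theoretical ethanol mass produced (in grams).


Theoretical ethanol yield: m_EtOH = 0.511 * m_glucose
m_EtOH = 0.511 * 267.58 = 136.7334 g

136.7334 g
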